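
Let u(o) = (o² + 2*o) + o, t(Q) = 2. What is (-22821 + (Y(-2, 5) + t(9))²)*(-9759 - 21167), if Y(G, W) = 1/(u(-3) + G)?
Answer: 1411385325/2 ≈ 7.0569e+8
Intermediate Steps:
u(o) = o² + 3*o
Y(G, W) = 1/G (Y(G, W) = 1/(-3*(3 - 3) + G) = 1/(-3*0 + G) = 1/(0 + G) = 1/G)
(-22821 + (Y(-2, 5) + t(9))²)*(-9759 - 21167) = (-22821 + (1/(-2) + 2)²)*(-9759 - 21167) = (-22821 + (-½ + 2)²)*(-30926) = (-22821 + (3/2)²)*(-30926) = (-22821 + 9/4)*(-30926) = -91275/4*(-30926) = 1411385325/2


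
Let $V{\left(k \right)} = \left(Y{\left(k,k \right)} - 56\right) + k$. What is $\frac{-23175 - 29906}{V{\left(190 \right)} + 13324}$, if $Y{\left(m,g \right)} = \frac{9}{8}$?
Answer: $- \frac{424648}{107673} \approx -3.9439$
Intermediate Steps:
$Y{\left(m,g \right)} = \frac{9}{8}$ ($Y{\left(m,g \right)} = 9 \cdot \frac{1}{8} = \frac{9}{8}$)
$V{\left(k \right)} = - \frac{439}{8} + k$ ($V{\left(k \right)} = \left(\frac{9}{8} - 56\right) + k = - \frac{439}{8} + k$)
$\frac{-23175 - 29906}{V{\left(190 \right)} + 13324} = \frac{-23175 - 29906}{\left(- \frac{439}{8} + 190\right) + 13324} = - \frac{53081}{\frac{1081}{8} + 13324} = - \frac{53081}{\frac{107673}{8}} = \left(-53081\right) \frac{8}{107673} = - \frac{424648}{107673}$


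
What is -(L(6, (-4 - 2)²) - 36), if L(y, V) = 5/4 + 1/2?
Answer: 137/4 ≈ 34.250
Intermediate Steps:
L(y, V) = 7/4 (L(y, V) = 5*(¼) + 1*(½) = 5/4 + ½ = 7/4)
-(L(6, (-4 - 2)²) - 36) = -(7/4 - 36) = -1*(-137/4) = 137/4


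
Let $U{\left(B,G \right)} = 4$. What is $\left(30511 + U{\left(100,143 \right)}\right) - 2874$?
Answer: $27641$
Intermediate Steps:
$\left(30511 + U{\left(100,143 \right)}\right) - 2874 = \left(30511 + 4\right) - 2874 = 30515 + \left(-7275 + 4401\right) = 30515 - 2874 = 27641$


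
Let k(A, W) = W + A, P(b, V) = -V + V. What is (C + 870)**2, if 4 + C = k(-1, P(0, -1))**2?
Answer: 751689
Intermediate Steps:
P(b, V) = 0
k(A, W) = A + W
C = -3 (C = -4 + (-1 + 0)**2 = -4 + (-1)**2 = -4 + 1 = -3)
(C + 870)**2 = (-3 + 870)**2 = 867**2 = 751689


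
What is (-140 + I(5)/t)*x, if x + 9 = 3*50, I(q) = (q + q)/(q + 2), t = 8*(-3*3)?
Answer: -1658395/84 ≈ -19743.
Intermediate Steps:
t = -72 (t = 8*(-9) = -72)
I(q) = 2*q/(2 + q) (I(q) = (2*q)/(2 + q) = 2*q/(2 + q))
x = 141 (x = -9 + 3*50 = -9 + 150 = 141)
(-140 + I(5)/t)*x = (-140 + (2*5/(2 + 5))/(-72))*141 = (-140 + (2*5/7)*(-1/72))*141 = (-140 + (2*5*(1/7))*(-1/72))*141 = (-140 + (10/7)*(-1/72))*141 = (-140 - 5/252)*141 = -35285/252*141 = -1658395/84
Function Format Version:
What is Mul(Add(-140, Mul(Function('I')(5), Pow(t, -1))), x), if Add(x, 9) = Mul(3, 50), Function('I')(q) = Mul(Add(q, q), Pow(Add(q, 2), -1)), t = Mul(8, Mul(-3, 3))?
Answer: Rational(-1658395, 84) ≈ -19743.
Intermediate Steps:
t = -72 (t = Mul(8, -9) = -72)
Function('I')(q) = Mul(2, q, Pow(Add(2, q), -1)) (Function('I')(q) = Mul(Mul(2, q), Pow(Add(2, q), -1)) = Mul(2, q, Pow(Add(2, q), -1)))
x = 141 (x = Add(-9, Mul(3, 50)) = Add(-9, 150) = 141)
Mul(Add(-140, Mul(Function('I')(5), Pow(t, -1))), x) = Mul(Add(-140, Mul(Mul(2, 5, Pow(Add(2, 5), -1)), Pow(-72, -1))), 141) = Mul(Add(-140, Mul(Mul(2, 5, Pow(7, -1)), Rational(-1, 72))), 141) = Mul(Add(-140, Mul(Mul(2, 5, Rational(1, 7)), Rational(-1, 72))), 141) = Mul(Add(-140, Mul(Rational(10, 7), Rational(-1, 72))), 141) = Mul(Add(-140, Rational(-5, 252)), 141) = Mul(Rational(-35285, 252), 141) = Rational(-1658395, 84)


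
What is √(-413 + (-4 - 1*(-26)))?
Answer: I*√391 ≈ 19.774*I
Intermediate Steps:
√(-413 + (-4 - 1*(-26))) = √(-413 + (-4 + 26)) = √(-413 + 22) = √(-391) = I*√391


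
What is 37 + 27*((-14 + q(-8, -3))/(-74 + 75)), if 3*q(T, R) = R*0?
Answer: -341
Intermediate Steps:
q(T, R) = 0 (q(T, R) = (R*0)/3 = (⅓)*0 = 0)
37 + 27*((-14 + q(-8, -3))/(-74 + 75)) = 37 + 27*((-14 + 0)/(-74 + 75)) = 37 + 27*(-14/1) = 37 + 27*(-14*1) = 37 + 27*(-14) = 37 - 378 = -341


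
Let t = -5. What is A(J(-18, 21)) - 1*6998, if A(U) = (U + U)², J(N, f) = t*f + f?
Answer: 21226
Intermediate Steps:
J(N, f) = -4*f (J(N, f) = -5*f + f = -4*f)
A(U) = 4*U² (A(U) = (2*U)² = 4*U²)
A(J(-18, 21)) - 1*6998 = 4*(-4*21)² - 1*6998 = 4*(-84)² - 6998 = 4*7056 - 6998 = 28224 - 6998 = 21226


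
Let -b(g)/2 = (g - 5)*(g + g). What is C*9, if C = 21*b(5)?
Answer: 0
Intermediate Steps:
b(g) = -4*g*(-5 + g) (b(g) = -2*(g - 5)*(g + g) = -2*(-5 + g)*2*g = -4*g*(-5 + g))
C = 0 (C = 21*(4*5*(5 - 1*5)) = 21*(4*5*(5 - 5)) = 21*(4*5*0) = 21*0 = 0)
C*9 = 0*9 = 0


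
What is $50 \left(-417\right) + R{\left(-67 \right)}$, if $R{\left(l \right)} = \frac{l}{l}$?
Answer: $-20849$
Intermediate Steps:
$R{\left(l \right)} = 1$
$50 \left(-417\right) + R{\left(-67 \right)} = 50 \left(-417\right) + 1 = -20850 + 1 = -20849$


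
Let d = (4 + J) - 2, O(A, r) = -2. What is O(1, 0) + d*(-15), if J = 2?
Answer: -62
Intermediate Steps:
d = 4 (d = (4 + 2) - 2 = 6 - 2 = 4)
O(1, 0) + d*(-15) = -2 + 4*(-15) = -2 - 60 = -62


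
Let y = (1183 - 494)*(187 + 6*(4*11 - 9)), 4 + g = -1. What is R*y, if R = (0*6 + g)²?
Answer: 6838325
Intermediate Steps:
g = -5 (g = -4 - 1 = -5)
R = 25 (R = (0*6 - 5)² = (0 - 5)² = (-5)² = 25)
y = 273533 (y = 689*(187 + 6*(44 - 9)) = 689*(187 + 6*35) = 689*(187 + 210) = 689*397 = 273533)
R*y = 25*273533 = 6838325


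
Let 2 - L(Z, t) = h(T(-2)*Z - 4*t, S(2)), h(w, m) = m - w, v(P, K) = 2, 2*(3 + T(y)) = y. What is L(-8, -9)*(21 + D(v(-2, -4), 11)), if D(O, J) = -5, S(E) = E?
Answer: 1088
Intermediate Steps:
T(y) = -3 + y/2
L(Z, t) = -4*Z - 4*t (L(Z, t) = 2 - (2 - ((-3 + (1/2)*(-2))*Z - 4*t)) = 2 - (2 - ((-3 - 1)*Z - 4*t)) = 2 - (2 - (-4*Z - 4*t)) = 2 - (2 + (4*Z + 4*t)) = 2 - (2 + 4*Z + 4*t) = 2 + (-2 - 4*Z - 4*t) = -4*Z - 4*t)
L(-8, -9)*(21 + D(v(-2, -4), 11)) = (-4*(-8) - 4*(-9))*(21 - 5) = (32 + 36)*16 = 68*16 = 1088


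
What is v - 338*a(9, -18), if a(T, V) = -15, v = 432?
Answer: 5502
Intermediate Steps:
v - 338*a(9, -18) = 432 - 338*(-15) = 432 + 5070 = 5502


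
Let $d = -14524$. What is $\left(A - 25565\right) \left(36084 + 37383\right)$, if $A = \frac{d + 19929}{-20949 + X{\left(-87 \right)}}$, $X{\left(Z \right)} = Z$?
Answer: $- \frac{13169957554305}{7012} \approx -1.8782 \cdot 10^{9}$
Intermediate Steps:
$A = - \frac{5405}{21036}$ ($A = \frac{-14524 + 19929}{-20949 - 87} = \frac{5405}{-21036} = 5405 \left(- \frac{1}{21036}\right) = - \frac{5405}{21036} \approx -0.25694$)
$\left(A - 25565\right) \left(36084 + 37383\right) = \left(- \frac{5405}{21036} - 25565\right) \left(36084 + 37383\right) = \left(- \frac{537790745}{21036}\right) 73467 = - \frac{13169957554305}{7012}$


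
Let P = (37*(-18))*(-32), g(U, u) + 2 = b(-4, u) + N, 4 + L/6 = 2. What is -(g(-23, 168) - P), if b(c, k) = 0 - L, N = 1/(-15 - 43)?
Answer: 1235517/58 ≈ 21302.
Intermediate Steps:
L = -12 (L = -24 + 6*2 = -24 + 12 = -12)
N = -1/58 (N = 1/(-58) = -1/58 ≈ -0.017241)
b(c, k) = 12 (b(c, k) = 0 - 1*(-12) = 0 + 12 = 12)
g(U, u) = 579/58 (g(U, u) = -2 + (12 - 1/58) = -2 + 695/58 = 579/58)
P = 21312 (P = -666*(-32) = 21312)
-(g(-23, 168) - P) = -(579/58 - 1*21312) = -(579/58 - 21312) = -1*(-1235517/58) = 1235517/58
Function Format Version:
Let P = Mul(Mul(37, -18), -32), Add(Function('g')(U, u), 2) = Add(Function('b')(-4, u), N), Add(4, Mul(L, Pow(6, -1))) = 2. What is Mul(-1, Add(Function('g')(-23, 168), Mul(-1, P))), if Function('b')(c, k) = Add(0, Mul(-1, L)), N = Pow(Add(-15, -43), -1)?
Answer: Rational(1235517, 58) ≈ 21302.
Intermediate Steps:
L = -12 (L = Add(-24, Mul(6, 2)) = Add(-24, 12) = -12)
N = Rational(-1, 58) (N = Pow(-58, -1) = Rational(-1, 58) ≈ -0.017241)
Function('b')(c, k) = 12 (Function('b')(c, k) = Add(0, Mul(-1, -12)) = Add(0, 12) = 12)
Function('g')(U, u) = Rational(579, 58) (Function('g')(U, u) = Add(-2, Add(12, Rational(-1, 58))) = Add(-2, Rational(695, 58)) = Rational(579, 58))
P = 21312 (P = Mul(-666, -32) = 21312)
Mul(-1, Add(Function('g')(-23, 168), Mul(-1, P))) = Mul(-1, Add(Rational(579, 58), Mul(-1, 21312))) = Mul(-1, Add(Rational(579, 58), -21312)) = Mul(-1, Rational(-1235517, 58)) = Rational(1235517, 58)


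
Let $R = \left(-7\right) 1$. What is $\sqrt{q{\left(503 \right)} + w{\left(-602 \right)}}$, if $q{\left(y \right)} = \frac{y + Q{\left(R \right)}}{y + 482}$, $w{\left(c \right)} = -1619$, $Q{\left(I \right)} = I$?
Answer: $\frac{i \sqrt{1570305715}}{985} \approx 40.231 i$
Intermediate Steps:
$R = -7$
$q{\left(y \right)} = \frac{-7 + y}{482 + y}$ ($q{\left(y \right)} = \frac{y - 7}{y + 482} = \frac{-7 + y}{482 + y}$)
$\sqrt{q{\left(503 \right)} + w{\left(-602 \right)}} = \sqrt{\frac{-7 + 503}{482 + 503} - 1619} = \sqrt{\frac{1}{985} \cdot 496 - 1619} = \sqrt{\frac{496}{985} - 1619} = \sqrt{- \frac{1594219}{985}} = \frac{i \sqrt{1570305715}}{985}$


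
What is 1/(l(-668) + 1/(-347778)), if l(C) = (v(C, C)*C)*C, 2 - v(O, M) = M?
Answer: 347778/103975216482239 ≈ 3.3448e-9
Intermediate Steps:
v(O, M) = 2 - M
l(C) = C²*(2 - C) (l(C) = ((2 - C)*C)*C = (C*(2 - C))*C = C²*(2 - C))
1/(l(-668) + 1/(-347778)) = 1/((-668)²*(2 - 1*(-668)) + 1/(-347778)) = 1/(446224*(2 + 668) - 1/347778) = 1/(446224*670 - 1/347778) = 1/(298970080 - 1/347778) = 1/(103975216482239/347778) = 347778/103975216482239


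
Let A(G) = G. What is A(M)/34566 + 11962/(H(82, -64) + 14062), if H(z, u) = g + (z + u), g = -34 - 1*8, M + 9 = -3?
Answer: 34442503/40436459 ≈ 0.85177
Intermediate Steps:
M = -12 (M = -9 - 3 = -12)
g = -42 (g = -34 - 8 = -42)
H(z, u) = -42 + u + z (H(z, u) = -42 + (z + u) = -42 + (u + z) = -42 + u + z)
A(M)/34566 + 11962/(H(82, -64) + 14062) = -12/34566 + 11962/((-42 - 64 + 82) + 14062) = -12*1/34566 + 11962/(-24 + 14062) = -2/5761 + 11962/14038 = -2/5761 + 11962*(1/14038) = -2/5761 + 5981/7019 = 34442503/40436459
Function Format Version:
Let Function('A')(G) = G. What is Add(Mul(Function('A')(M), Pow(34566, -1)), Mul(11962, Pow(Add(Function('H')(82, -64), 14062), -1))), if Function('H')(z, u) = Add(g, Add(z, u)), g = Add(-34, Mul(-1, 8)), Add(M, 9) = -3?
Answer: Rational(34442503, 40436459) ≈ 0.85177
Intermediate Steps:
M = -12 (M = Add(-9, -3) = -12)
g = -42 (g = Add(-34, -8) = -42)
Function('H')(z, u) = Add(-42, u, z) (Function('H')(z, u) = Add(-42, Add(z, u)) = Add(-42, Add(u, z)) = Add(-42, u, z))
Add(Mul(Function('A')(M), Pow(34566, -1)), Mul(11962, Pow(Add(Function('H')(82, -64), 14062), -1))) = Add(Mul(-12, Pow(34566, -1)), Mul(11962, Pow(Add(Add(-42, -64, 82), 14062), -1))) = Add(Mul(-12, Rational(1, 34566)), Mul(11962, Pow(Add(-24, 14062), -1))) = Add(Rational(-2, 5761), Mul(11962, Pow(14038, -1))) = Add(Rational(-2, 5761), Mul(11962, Rational(1, 14038))) = Add(Rational(-2, 5761), Rational(5981, 7019)) = Rational(34442503, 40436459)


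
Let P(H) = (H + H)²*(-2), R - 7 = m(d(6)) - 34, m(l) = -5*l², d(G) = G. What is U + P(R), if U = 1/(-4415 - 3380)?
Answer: -2672063641/7795 ≈ -3.4279e+5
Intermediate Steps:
U = -1/7795 (U = 1/(-7795) = -1/7795 ≈ -0.00012829)
R = -207 (R = 7 + (-5*6² - 34) = 7 + (-5*36 - 34) = 7 + (-180 - 34) = 7 - 214 = -207)
P(H) = -8*H² (P(H) = (2*H)²*(-2) = (4*H²)*(-2) = -8*H²)
U + P(R) = -1/7795 - 8*(-207)² = -1/7795 - 8*42849 = -1/7795 - 342792 = -2672063641/7795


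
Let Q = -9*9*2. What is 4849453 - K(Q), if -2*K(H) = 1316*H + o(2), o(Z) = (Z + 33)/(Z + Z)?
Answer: 37942891/8 ≈ 4.7429e+6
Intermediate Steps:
o(Z) = (33 + Z)/(2*Z) (o(Z) = (33 + Z)/((2*Z)) = (33 + Z)*(1/(2*Z)) = (33 + Z)/(2*Z))
Q = -162 (Q = -81*2 = -162)
K(H) = -35/8 - 658*H (K(H) = -(1316*H + (½)*(33 + 2)/2)/2 = -(1316*H + (½)*(½)*35)/2 = -(1316*H + 35/4)/2 = -(35/4 + 1316*H)/2 = -35/8 - 658*H)
4849453 - K(Q) = 4849453 - (-35/8 - 658*(-162)) = 4849453 - (-35/8 + 106596) = 4849453 - 1*852733/8 = 4849453 - 852733/8 = 37942891/8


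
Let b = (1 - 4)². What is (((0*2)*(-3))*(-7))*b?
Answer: 0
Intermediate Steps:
b = 9 (b = (-3)² = 9)
(((0*2)*(-3))*(-7))*b = (((0*2)*(-3))*(-7))*9 = ((0*(-3))*(-7))*9 = (0*(-7))*9 = 0*9 = 0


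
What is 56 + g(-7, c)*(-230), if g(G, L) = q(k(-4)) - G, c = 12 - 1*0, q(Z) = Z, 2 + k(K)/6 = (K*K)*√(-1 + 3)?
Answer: 1206 - 22080*√2 ≈ -30020.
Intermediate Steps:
k(K) = -12 + 6*√2*K² (k(K) = -12 + 6*((K*K)*√(-1 + 3)) = -12 + 6*(K²*√2) = -12 + 6*(√2*K²) = -12 + 6*√2*K²)
c = 12 (c = 12 + 0 = 12)
g(G, L) = -12 - G + 96*√2 (g(G, L) = (-12 + 6*√2*(-4)²) - G = (-12 + 6*√2*16) - G = (-12 + 96*√2) - G = -12 - G + 96*√2)
56 + g(-7, c)*(-230) = 56 + (-12 - 1*(-7) + 96*√2)*(-230) = 56 + (-12 + 7 + 96*√2)*(-230) = 56 + (-5 + 96*√2)*(-230) = 56 + (1150 - 22080*√2) = 1206 - 22080*√2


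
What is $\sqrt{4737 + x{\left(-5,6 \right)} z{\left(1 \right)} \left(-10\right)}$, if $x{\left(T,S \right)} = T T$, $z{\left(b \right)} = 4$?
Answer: $\sqrt{3737} \approx 61.131$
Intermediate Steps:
$x{\left(T,S \right)} = T^{2}$
$\sqrt{4737 + x{\left(-5,6 \right)} z{\left(1 \right)} \left(-10\right)} = \sqrt{4737 + \left(-5\right)^{2} \cdot 4 \left(-10\right)} = \sqrt{4737 + 25 \cdot 4 \left(-10\right)} = \sqrt{4737 + 100 \left(-10\right)} = \sqrt{4737 - 1000} = \sqrt{3737}$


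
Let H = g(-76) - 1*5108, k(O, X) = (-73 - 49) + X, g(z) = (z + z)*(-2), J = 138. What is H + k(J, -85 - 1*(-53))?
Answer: -4958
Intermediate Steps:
g(z) = -4*z (g(z) = (2*z)*(-2) = -4*z)
k(O, X) = -122 + X
H = -4804 (H = -4*(-76) - 1*5108 = 304 - 5108 = -4804)
H + k(J, -85 - 1*(-53)) = -4804 + (-122 + (-85 - 1*(-53))) = -4804 + (-122 + (-85 + 53)) = -4804 + (-122 - 32) = -4804 - 154 = -4958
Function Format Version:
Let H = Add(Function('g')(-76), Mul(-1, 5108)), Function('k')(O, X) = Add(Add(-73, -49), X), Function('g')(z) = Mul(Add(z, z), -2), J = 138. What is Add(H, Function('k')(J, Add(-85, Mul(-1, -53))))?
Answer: -4958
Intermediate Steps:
Function('g')(z) = Mul(-4, z) (Function('g')(z) = Mul(Mul(2, z), -2) = Mul(-4, z))
Function('k')(O, X) = Add(-122, X)
H = -4804 (H = Add(Mul(-4, -76), Mul(-1, 5108)) = Add(304, -5108) = -4804)
Add(H, Function('k')(J, Add(-85, Mul(-1, -53)))) = Add(-4804, Add(-122, Add(-85, Mul(-1, -53)))) = Add(-4804, Add(-122, Add(-85, 53))) = Add(-4804, Add(-122, -32)) = Add(-4804, -154) = -4958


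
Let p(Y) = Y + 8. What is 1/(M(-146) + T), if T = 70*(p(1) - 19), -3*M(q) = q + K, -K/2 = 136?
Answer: -3/1682 ≈ -0.0017836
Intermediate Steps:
p(Y) = 8 + Y
K = -272 (K = -2*136 = -272)
M(q) = 272/3 - q/3 (M(q) = -(q - 272)/3 = -(-272 + q)/3 = 272/3 - q/3)
T = -700 (T = 70*((8 + 1) - 19) = 70*(9 - 19) = 70*(-10) = -700)
1/(M(-146) + T) = 1/((272/3 - ⅓*(-146)) - 700) = 1/((272/3 + 146/3) - 700) = 1/(418/3 - 700) = 1/(-1682/3) = -3/1682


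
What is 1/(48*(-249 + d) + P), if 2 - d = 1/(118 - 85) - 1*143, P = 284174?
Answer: 11/3070986 ≈ 3.5819e-6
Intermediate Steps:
d = 4784/33 (d = 2 - (1/(118 - 85) - 1*143) = 2 - (1/33 - 143) = 2 - 1*(-4718/33) = 2 + 4718/33 = 4784/33 ≈ 144.97)
1/(48*(-249 + d) + P) = 1/(48*(-249 + 4784/33) + 284174) = 1/(48*(-3433/33) + 284174) = 1/(-54928/11 + 284174) = 1/(3070986/11) = 11/3070986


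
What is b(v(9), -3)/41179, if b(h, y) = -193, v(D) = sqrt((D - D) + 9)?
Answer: -193/41179 ≈ -0.0046869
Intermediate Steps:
v(D) = 3 (v(D) = sqrt(0 + 9) = sqrt(9) = 3)
b(v(9), -3)/41179 = -193/41179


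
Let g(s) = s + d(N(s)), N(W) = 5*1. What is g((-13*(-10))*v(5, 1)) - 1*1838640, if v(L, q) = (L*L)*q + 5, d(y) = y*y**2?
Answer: -1834615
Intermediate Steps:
N(W) = 5
d(y) = y**3
v(L, q) = 5 + q*L**2 (v(L, q) = L**2*q + 5 = q*L**2 + 5 = 5 + q*L**2)
g(s) = 125 + s (g(s) = s + 5**3 = s + 125 = 125 + s)
g((-13*(-10))*v(5, 1)) - 1*1838640 = (125 + (-13*(-10))*(5 + 1*5**2)) - 1*1838640 = (125 + 130*(5 + 1*25)) - 1838640 = (125 + 130*(5 + 25)) - 1838640 = (125 + 130*30) - 1838640 = (125 + 3900) - 1838640 = 4025 - 1838640 = -1834615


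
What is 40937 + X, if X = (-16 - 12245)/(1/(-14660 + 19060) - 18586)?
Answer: 3347816268263/81778399 ≈ 40938.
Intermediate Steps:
X = 53948400/81778399 (X = -12261/(1/4400 - 18586) = -12261/(-81778399/4400) = -12261*(-4400/81778399) = 53948400/81778399 ≈ 0.65969)
40937 + X = 40937 + 53948400/81778399 = 3347816268263/81778399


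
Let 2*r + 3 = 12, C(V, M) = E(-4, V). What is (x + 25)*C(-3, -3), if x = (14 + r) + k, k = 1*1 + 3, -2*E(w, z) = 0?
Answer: 0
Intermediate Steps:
E(w, z) = 0 (E(w, z) = -½*0 = 0)
C(V, M) = 0
k = 4 (k = 1 + 3 = 4)
r = 9/2 (r = -3/2 + (½)*12 = -3/2 + 6 = 9/2 ≈ 4.5000)
x = 45/2 (x = (14 + 9/2) + 4 = 37/2 + 4 = 45/2 ≈ 22.500)
(x + 25)*C(-3, -3) = (45/2 + 25)*0 = (95/2)*0 = 0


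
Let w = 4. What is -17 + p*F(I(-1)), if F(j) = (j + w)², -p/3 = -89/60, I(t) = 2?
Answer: 716/5 ≈ 143.20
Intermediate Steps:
p = 89/20 (p = -(-267)/60 = -3*(-89/60) = 89/20 ≈ 4.4500)
F(j) = (4 + j)² (F(j) = (j + 4)² = (4 + j)²)
-17 + p*F(I(-1)) = -17 + 89*(4 + 2)²/20 = -17 + (89/20)*6² = -17 + (89/20)*36 = -17 + 801/5 = 716/5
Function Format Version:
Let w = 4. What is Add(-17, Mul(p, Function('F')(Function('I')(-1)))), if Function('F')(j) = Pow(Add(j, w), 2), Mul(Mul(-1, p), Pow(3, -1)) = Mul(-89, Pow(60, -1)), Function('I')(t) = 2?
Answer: Rational(716, 5) ≈ 143.20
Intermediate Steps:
p = Rational(89, 20) (p = Mul(-3, Mul(-89, Pow(60, -1))) = Mul(-3, Mul(-89, Rational(1, 60))) = Mul(-3, Rational(-89, 60)) = Rational(89, 20) ≈ 4.4500)
Function('F')(j) = Pow(Add(4, j), 2) (Function('F')(j) = Pow(Add(j, 4), 2) = Pow(Add(4, j), 2))
Add(-17, Mul(p, Function('F')(Function('I')(-1)))) = Add(-17, Mul(Rational(89, 20), Pow(Add(4, 2), 2))) = Add(-17, Mul(Rational(89, 20), Pow(6, 2))) = Add(-17, Mul(Rational(89, 20), 36)) = Add(-17, Rational(801, 5)) = Rational(716, 5)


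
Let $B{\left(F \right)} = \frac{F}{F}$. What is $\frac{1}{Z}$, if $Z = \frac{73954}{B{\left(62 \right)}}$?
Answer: $\frac{1}{73954} \approx 1.3522 \cdot 10^{-5}$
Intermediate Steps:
$B{\left(F \right)} = 1$
$Z = 73954$ ($Z = \frac{73954}{1} = 73954 \cdot 1 = 73954$)
$\frac{1}{Z} = \frac{1}{73954}$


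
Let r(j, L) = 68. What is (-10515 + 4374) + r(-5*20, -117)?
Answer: -6073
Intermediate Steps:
(-10515 + 4374) + r(-5*20, -117) = (-10515 + 4374) + 68 = -6141 + 68 = -6073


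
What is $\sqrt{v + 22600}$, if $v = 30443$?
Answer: $\sqrt{53043} \approx 230.31$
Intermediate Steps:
$\sqrt{v + 22600} = \sqrt{30443 + 22600} = \sqrt{53043}$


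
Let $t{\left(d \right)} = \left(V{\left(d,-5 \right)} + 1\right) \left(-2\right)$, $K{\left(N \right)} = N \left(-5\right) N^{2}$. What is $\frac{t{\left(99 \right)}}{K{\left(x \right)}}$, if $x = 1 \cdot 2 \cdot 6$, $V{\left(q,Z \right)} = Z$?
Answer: $- \frac{1}{1080} \approx -0.00092593$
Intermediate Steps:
$x = 12$ ($x = 2 \cdot 6 = 12$)
$K{\left(N \right)} = - 5 N^{3}$ ($K{\left(N \right)} = - 5 N N^{2} = - 5 N^{3}$)
$t{\left(d \right)} = 8$ ($t{\left(d \right)} = \left(-5 + 1\right) \left(-2\right) = \left(-4\right) \left(-2\right) = 8$)
$\frac{t{\left(99 \right)}}{K{\left(x \right)}} = \frac{8}{\left(-5\right) 12^{3}} = \frac{8}{\left(-5\right) 1728} = \frac{8}{-8640} = 8 \left(- \frac{1}{8640}\right) = - \frac{1}{1080}$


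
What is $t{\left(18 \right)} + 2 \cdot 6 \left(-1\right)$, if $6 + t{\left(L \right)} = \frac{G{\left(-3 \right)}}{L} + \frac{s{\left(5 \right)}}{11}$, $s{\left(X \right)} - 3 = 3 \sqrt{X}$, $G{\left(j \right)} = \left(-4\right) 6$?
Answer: $- \frac{629}{33} + \frac{3 \sqrt{5}}{11} \approx -18.451$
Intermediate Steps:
$G{\left(j \right)} = -24$
$s{\left(X \right)} = 3 + 3 \sqrt{X}$
$t{\left(L \right)} = - \frac{63}{11} - \frac{24}{L} + \frac{3 \sqrt{5}}{11}$ ($t{\left(L \right)} = -6 + \left(- \frac{24}{L} + \frac{3 + 3 \sqrt{5}}{11}\right) = -6 + \left(- \frac{24}{L} + \left(3 + 3 \sqrt{5}\right) \frac{1}{11}\right) = -6 - \left(- \frac{3}{11} + \frac{24}{L} - \frac{3 \sqrt{5}}{11}\right) = -6 + \left(\frac{3}{11} - \frac{24}{L} + \frac{3 \sqrt{5}}{11}\right) = - \frac{63}{11} - \frac{24}{L} + \frac{3 \sqrt{5}}{11}$)
$t{\left(18 \right)} + 2 \cdot 6 \left(-1\right) = \frac{3 \left(-88 + 18 \left(-21 + \sqrt{5}\right)\right)}{11 \cdot 18} + 2 \cdot 6 \left(-1\right) = \frac{3}{11} \cdot \frac{1}{18} \left(-88 - \left(378 - 18 \sqrt{5}\right)\right) + 12 \left(-1\right) = \frac{3}{11} \cdot \frac{1}{18} \left(-466 + 18 \sqrt{5}\right) - 12 = \left(- \frac{233}{33} + \frac{3 \sqrt{5}}{11}\right) - 12 = - \frac{629}{33} + \frac{3 \sqrt{5}}{11}$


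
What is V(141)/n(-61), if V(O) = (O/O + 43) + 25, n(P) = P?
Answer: -69/61 ≈ -1.1311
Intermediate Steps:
V(O) = 69 (V(O) = (1 + 43) + 25 = 44 + 25 = 69)
V(141)/n(-61) = 69/(-61) = 69*(-1/61) = -69/61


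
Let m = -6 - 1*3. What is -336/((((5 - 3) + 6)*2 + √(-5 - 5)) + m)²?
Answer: -336/(7 + I*√10)² ≈ -3.7644 + 4.2733*I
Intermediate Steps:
m = -9 (m = -6 - 3 = -9)
-336/((((5 - 3) + 6)*2 + √(-5 - 5)) + m)² = -336/((((5 - 3) + 6)*2 + √(-5 - 5)) - 9)² = -336/(((2 + 6)*2 + √(-10)) - 9)² = -336/((8*2 + I*√10) - 9)² = -336/((16 + I*√10) - 9)² = -336/(7 + I*√10)²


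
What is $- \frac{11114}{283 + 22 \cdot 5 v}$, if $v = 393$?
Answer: $- \frac{11114}{43513} \approx -0.25542$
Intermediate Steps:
$- \frac{11114}{283 + 22 \cdot 5 v} = - \frac{11114}{283 + 22 \cdot 5 \cdot 393} = - \frac{11114}{283 + 110 \cdot 393} = - \frac{11114}{283 + 43230} = - \frac{11114}{43513}$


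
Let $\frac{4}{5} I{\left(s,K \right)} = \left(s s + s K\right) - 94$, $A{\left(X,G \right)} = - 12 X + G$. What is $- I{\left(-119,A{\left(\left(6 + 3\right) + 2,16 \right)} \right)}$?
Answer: $- \frac{139355}{4} \approx -34839.0$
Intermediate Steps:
$A{\left(X,G \right)} = G - 12 X$
$I{\left(s,K \right)} = - \frac{235}{2} + \frac{5 s^{2}}{4} + \frac{5 K s}{4}$ ($I{\left(s,K \right)} = \frac{5 \left(\left(s s + s K\right) - 94\right)}{4} = \frac{5 \left(\left(s^{2} + K s\right) - 94\right)}{4} = \frac{5 \left(-94 + s^{2} + K s\right)}{4} = - \frac{235}{2} + \frac{5 s^{2}}{4} + \frac{5 K s}{4}$)
$- I{\left(-119,A{\left(\left(6 + 3\right) + 2,16 \right)} \right)} = - (- \frac{235}{2} + \frac{5 \left(-119\right)^{2}}{4} + \frac{5}{4} \left(16 - 12 \left(\left(6 + 3\right) + 2\right)\right) \left(-119\right)) = - (- \frac{235}{2} + \frac{5}{4} \cdot 14161 + \frac{5}{4} \left(16 - 12 \left(9 + 2\right)\right) \left(-119\right)) = - (- \frac{235}{2} + \frac{70805}{4} + \frac{5}{4} \left(16 - 132\right) \left(-119\right)) = - (- \frac{235}{2} + \frac{70805}{4} + \frac{5}{4} \left(-116\right) \left(-119\right)) = - (- \frac{235}{2} + \frac{70805}{4} + 17255) = \left(-1\right) \frac{139355}{4} = - \frac{139355}{4}$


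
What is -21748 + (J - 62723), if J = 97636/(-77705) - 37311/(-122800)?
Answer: -161209214080709/1908434800 ≈ -84472.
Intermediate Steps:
J = -1818089909/1908434800 (J = 97636*(-1/77705) - 37311*(-1/122800) = -97636/77705 + 37311/122800 = -1818089909/1908434800 ≈ -0.95266)
-21748 + (J - 62723) = -21748 + (-1818089909/1908434800 - 62723) = -21748 - 119704574050309/1908434800 = -161209214080709/1908434800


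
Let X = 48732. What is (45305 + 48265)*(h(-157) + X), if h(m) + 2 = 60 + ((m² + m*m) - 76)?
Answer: 9170982840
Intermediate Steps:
h(m) = -18 + 2*m² (h(m) = -2 + (60 + ((m² + m*m) - 76)) = -2 + (60 + ((m² + m²) - 76)) = -2 + (60 + (2*m² - 76)) = -2 + (60 + (-76 + 2*m²)) = -2 + (-16 + 2*m²) = -18 + 2*m²)
(45305 + 48265)*(h(-157) + X) = (45305 + 48265)*((-18 + 2*(-157)²) + 48732) = 93570*((-18 + 2*24649) + 48732) = 93570*((-18 + 49298) + 48732) = 93570*(49280 + 48732) = 93570*98012 = 9170982840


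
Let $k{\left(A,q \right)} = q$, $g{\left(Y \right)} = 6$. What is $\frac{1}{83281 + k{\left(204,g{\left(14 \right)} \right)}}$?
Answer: $\frac{1}{83287} \approx 1.2007 \cdot 10^{-5}$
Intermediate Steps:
$\frac{1}{83281 + k{\left(204,g{\left(14 \right)} \right)}} = \frac{1}{83281 + 6} = \frac{1}{83287}$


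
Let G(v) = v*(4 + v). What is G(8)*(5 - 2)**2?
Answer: 864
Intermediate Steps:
G(8)*(5 - 2)**2 = (8*(4 + 8))*(5 - 2)**2 = (8*12)*3**2 = 96*9 = 864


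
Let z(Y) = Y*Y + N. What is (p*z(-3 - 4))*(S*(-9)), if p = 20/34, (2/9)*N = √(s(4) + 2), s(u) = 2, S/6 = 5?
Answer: -156600/17 ≈ -9211.8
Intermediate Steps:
S = 30 (S = 6*5 = 30)
N = 9 (N = 9*√(2 + 2)/2 = 9*√4/2 = (9/2)*2 = 9)
z(Y) = 9 + Y² (z(Y) = Y*Y + 9 = Y² + 9 = 9 + Y²)
p = 10/17 (p = 20*(1/34) = 10/17 ≈ 0.58823)
(p*z(-3 - 4))*(S*(-9)) = (10*(9 + (-3 - 4)²)/17)*(30*(-9)) = (10*(9 + (-7)²)/17)*(-270) = (10*(9 + 49)/17)*(-270) = ((10/17)*58)*(-270) = (580/17)*(-270) = -156600/17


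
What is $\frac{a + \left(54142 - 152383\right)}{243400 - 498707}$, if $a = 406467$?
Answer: $- \frac{308226}{255307} \approx -1.2073$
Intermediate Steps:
$\frac{a + \left(54142 - 152383\right)}{243400 - 498707} = \frac{406467 + \left(54142 - 152383\right)}{243400 - 498707} = \frac{406467 - 98241}{-255307} = 308226 \left(- \frac{1}{255307}\right) = - \frac{308226}{255307}$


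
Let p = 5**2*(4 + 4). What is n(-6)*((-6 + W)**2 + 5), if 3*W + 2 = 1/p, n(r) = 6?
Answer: 5930667/20000 ≈ 296.53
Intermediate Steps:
p = 200 (p = 25*8 = 200)
W = -133/200 (W = -2/3 + (1/3)/200 = -2/3 + (1/3)*(1/200) = -2/3 + 1/600 = -133/200 ≈ -0.66500)
n(-6)*((-6 + W)**2 + 5) = 6*((-6 - 133/200)**2 + 5) = 6*((-1333/200)**2 + 5) = 6*(1776889/40000 + 5) = 6*(1976889/40000) = 5930667/20000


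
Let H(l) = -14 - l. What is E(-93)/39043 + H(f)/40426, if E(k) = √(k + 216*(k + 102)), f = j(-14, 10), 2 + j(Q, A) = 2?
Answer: -7/20213 + √1851/39043 ≈ 0.00075563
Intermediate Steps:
j(Q, A) = 0 (j(Q, A) = -2 + 2 = 0)
f = 0
E(k) = √(22032 + 217*k) (E(k) = √(k + 216*(102 + k)) = √(k + (22032 + 216*k)) = √(22032 + 217*k))
E(-93)/39043 + H(f)/40426 = √(22032 + 217*(-93))/39043 + (-14 - 1*0)/40426 = √(22032 - 20181)*(1/39043) + (-14 + 0)*(1/40426) = √1851*(1/39043) - 14*1/40426 = √1851/39043 - 7/20213 = -7/20213 + √1851/39043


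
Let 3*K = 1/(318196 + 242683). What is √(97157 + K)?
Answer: √275077434519257370/1682637 ≈ 311.70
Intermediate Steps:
K = 1/1682637 (K = 1/(3*(318196 + 242683)) = (⅓)/560879 = (⅓)*(1/560879) = 1/1682637 ≈ 5.9431e-7)
√(97157 + K) = √(97157 + 1/1682637) = √(163479963010/1682637) = √275077434519257370/1682637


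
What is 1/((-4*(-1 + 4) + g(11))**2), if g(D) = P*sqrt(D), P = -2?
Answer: 47/2500 - 3*sqrt(11)/625 ≈ 0.0028802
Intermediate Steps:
g(D) = -2*sqrt(D)
1/((-4*(-1 + 4) + g(11))**2) = 1/((-4*(-1 + 4) - 2*sqrt(11))**2) = 1/((-4*3 - 2*sqrt(11))**2) = 1/((-12 - 2*sqrt(11))**2) = (-12 - 2*sqrt(11))**(-2)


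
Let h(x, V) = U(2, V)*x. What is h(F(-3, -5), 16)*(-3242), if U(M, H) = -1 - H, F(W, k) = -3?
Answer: -165342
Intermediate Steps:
h(x, V) = x*(-1 - V) (h(x, V) = (-1 - V)*x = x*(-1 - V))
h(F(-3, -5), 16)*(-3242) = -1*(-3)*(1 + 16)*(-3242) = -1*(-3)*17*(-3242) = 51*(-3242) = -165342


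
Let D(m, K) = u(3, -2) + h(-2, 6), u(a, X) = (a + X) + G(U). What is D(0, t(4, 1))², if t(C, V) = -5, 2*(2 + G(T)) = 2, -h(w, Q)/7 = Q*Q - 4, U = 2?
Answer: 50176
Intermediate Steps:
h(w, Q) = 28 - 7*Q² (h(w, Q) = -7*(Q*Q - 4) = -7*(Q² - 4) = -7*(-4 + Q²) = 28 - 7*Q²)
G(T) = -1 (G(T) = -2 + (½)*2 = -2 + 1 = -1)
u(a, X) = -1 + X + a (u(a, X) = (a + X) - 1 = (X + a) - 1 = -1 + X + a)
D(m, K) = -224 (D(m, K) = (-1 - 2 + 3) + (28 - 7*6²) = 0 + (28 - 7*36) = 0 + (28 - 252) = 0 - 224 = -224)
D(0, t(4, 1))² = (-224)² = 50176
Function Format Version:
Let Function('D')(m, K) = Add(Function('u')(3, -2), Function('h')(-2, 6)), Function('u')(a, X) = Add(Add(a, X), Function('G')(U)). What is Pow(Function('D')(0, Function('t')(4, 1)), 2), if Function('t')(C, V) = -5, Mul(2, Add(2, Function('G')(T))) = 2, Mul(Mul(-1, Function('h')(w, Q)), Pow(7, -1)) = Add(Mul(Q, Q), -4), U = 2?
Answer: 50176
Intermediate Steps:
Function('h')(w, Q) = Add(28, Mul(-7, Pow(Q, 2))) (Function('h')(w, Q) = Mul(-7, Add(Mul(Q, Q), -4)) = Mul(-7, Add(Pow(Q, 2), -4)) = Mul(-7, Add(-4, Pow(Q, 2))) = Add(28, Mul(-7, Pow(Q, 2))))
Function('G')(T) = -1 (Function('G')(T) = Add(-2, Mul(Rational(1, 2), 2)) = Add(-2, 1) = -1)
Function('u')(a, X) = Add(-1, X, a) (Function('u')(a, X) = Add(Add(a, X), -1) = Add(Add(X, a), -1) = Add(-1, X, a))
Function('D')(m, K) = -224 (Function('D')(m, K) = Add(Add(-1, -2, 3), Add(28, Mul(-7, Pow(6, 2)))) = Add(0, Add(28, Mul(-7, 36))) = Add(0, Add(28, -252)) = Add(0, -224) = -224)
Pow(Function('D')(0, Function('t')(4, 1)), 2) = Pow(-224, 2) = 50176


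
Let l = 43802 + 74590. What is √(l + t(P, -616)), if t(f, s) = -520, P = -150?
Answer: 4*√7367 ≈ 343.32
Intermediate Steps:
l = 118392
√(l + t(P, -616)) = √(118392 - 520) = √117872 = 4*√7367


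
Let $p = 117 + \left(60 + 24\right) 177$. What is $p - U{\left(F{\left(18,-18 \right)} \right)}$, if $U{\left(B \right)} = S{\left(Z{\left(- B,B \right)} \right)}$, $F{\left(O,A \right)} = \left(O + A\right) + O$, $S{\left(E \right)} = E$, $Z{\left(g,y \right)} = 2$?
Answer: $14983$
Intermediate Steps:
$F{\left(O,A \right)} = A + 2 O$ ($F{\left(O,A \right)} = \left(A + O\right) + O = A + 2 O$)
$U{\left(B \right)} = 2$
$p = 14985$ ($p = 117 + 84 \cdot 177 = 117 + 14868 = 14985$)
$p - U{\left(F{\left(18,-18 \right)} \right)} = 14985 - 2 = 14983$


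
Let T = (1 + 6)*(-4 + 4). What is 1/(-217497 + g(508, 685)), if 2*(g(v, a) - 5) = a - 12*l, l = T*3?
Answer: -2/434299 ≈ -4.6051e-6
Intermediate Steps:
T = 0 (T = 7*0 = 0)
l = 0 (l = 0*3 = 0)
g(v, a) = 5 + a/2 (g(v, a) = 5 + (a - 12*0)/2 = 5 + (a + 0)/2 = 5 + a/2)
1/(-217497 + g(508, 685)) = 1/(-217497 + (5 + (½)*685)) = 1/(-217497 + (5 + 685/2)) = 1/(-217497 + 695/2) = 1/(-434299/2) = -2/434299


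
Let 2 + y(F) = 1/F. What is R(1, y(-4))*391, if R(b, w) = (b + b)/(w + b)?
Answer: -3128/5 ≈ -625.60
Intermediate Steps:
y(F) = -2 + 1/F
R(b, w) = 2*b/(b + w) (R(b, w) = (2*b)/(b + w) = 2*b/(b + w))
R(1, y(-4))*391 = (2*1/(1 + (-2 + 1/(-4))))*391 = (2*1/(1 + (-2 - ¼)))*391 = (2*1/(1 - 9/4))*391 = (2*1/(-5/4))*391 = (2*1*(-⅘))*391 = -8/5*391 = -3128/5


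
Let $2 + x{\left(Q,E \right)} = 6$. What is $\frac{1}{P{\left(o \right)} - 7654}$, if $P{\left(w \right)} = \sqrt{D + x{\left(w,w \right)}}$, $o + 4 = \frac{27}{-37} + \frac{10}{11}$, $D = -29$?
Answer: $- \frac{7654}{58583741} - \frac{5 i}{58583741} \approx -0.00013065 - 8.5348 \cdot 10^{-8} i$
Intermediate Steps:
$x{\left(Q,E \right)} = 4$ ($x{\left(Q,E \right)} = -2 + 6 = 4$)
$o = - \frac{1555}{407}$ ($o = -4 + \left(\frac{27}{-37} + \frac{10}{11}\right) = -4 + \left(27 \left(- \frac{1}{37}\right) + 10 \cdot \frac{1}{11}\right) = -4 + \left(- \frac{27}{37} + \frac{10}{11}\right) = -4 + \frac{73}{407} = - \frac{1555}{407} \approx -3.8206$)
$P{\left(w \right)} = 5 i$ ($P{\left(w \right)} = \sqrt{-29 + 4} = \sqrt{-25} = 5 i$)
$\frac{1}{P{\left(o \right)} - 7654} = \frac{1}{5 i - 7654} = \frac{1}{-7654 + 5 i} = \frac{-7654 - 5 i}{58583741}$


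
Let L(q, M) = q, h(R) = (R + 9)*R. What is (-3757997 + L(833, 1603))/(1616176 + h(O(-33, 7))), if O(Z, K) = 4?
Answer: -939291/404057 ≈ -2.3246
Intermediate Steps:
h(R) = R*(9 + R) (h(R) = (9 + R)*R = R*(9 + R))
(-3757997 + L(833, 1603))/(1616176 + h(O(-33, 7))) = (-3757997 + 833)/(1616176 + 4*(9 + 4)) = -3757164/(1616176 + 4*13) = -3757164/(1616176 + 52) = -3757164/1616228 = -3757164*1/1616228 = -939291/404057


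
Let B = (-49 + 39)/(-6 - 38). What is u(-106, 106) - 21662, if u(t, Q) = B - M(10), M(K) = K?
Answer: -476779/22 ≈ -21672.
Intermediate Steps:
B = 5/22 (B = -10/(-44) = -10*(-1/44) = 5/22 ≈ 0.22727)
u(t, Q) = -215/22 (u(t, Q) = 5/22 - 1*10 = 5/22 - 10 = -215/22)
u(-106, 106) - 21662 = -215/22 - 21662 = -476779/22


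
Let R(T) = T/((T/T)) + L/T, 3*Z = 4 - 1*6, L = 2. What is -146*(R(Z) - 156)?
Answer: 69934/3 ≈ 23311.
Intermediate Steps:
Z = -2/3 (Z = (4 - 1*6)/3 = (4 - 6)/3 = (1/3)*(-2) = -2/3 ≈ -0.66667)
R(T) = T + 2/T (R(T) = T/((T/T)) + 2/T = T/1 + 2/T = T*1 + 2/T = T + 2/T)
-146*(R(Z) - 156) = -146*((-2/3 + 2/(-2/3)) - 156) = -146*((-2/3 + 2*(-3/2)) - 156) = -146*((-2/3 - 3) - 156) = -146*(-11/3 - 156) = -146*(-479/3) = 69934/3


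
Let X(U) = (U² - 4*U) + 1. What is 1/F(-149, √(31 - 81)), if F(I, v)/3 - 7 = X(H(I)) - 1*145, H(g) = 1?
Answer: -1/420 ≈ -0.0023810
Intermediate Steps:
X(U) = 1 + U² - 4*U
F(I, v) = -420 (F(I, v) = 21 + 3*((1 + 1² - 4*1) - 1*145) = 21 + 3*((1 + 1 - 4) - 145) = 21 + 3*(-2 - 145) = 21 + 3*(-147) = 21 - 441 = -420)
1/F(-149, √(31 - 81)) = 1/(-420) = -1/420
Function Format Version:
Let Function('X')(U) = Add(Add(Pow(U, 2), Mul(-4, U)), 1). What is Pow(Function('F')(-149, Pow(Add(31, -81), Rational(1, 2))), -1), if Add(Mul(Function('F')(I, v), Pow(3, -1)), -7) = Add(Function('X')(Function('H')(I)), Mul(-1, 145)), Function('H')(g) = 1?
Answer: Rational(-1, 420) ≈ -0.0023810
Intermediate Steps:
Function('X')(U) = Add(1, Pow(U, 2), Mul(-4, U))
Function('F')(I, v) = -420 (Function('F')(I, v) = Add(21, Mul(3, Add(Add(1, Pow(1, 2), Mul(-4, 1)), Mul(-1, 145)))) = Add(21, Mul(3, Add(Add(1, 1, -4), -145))) = Add(21, Mul(3, Add(-2, -145))) = Add(21, Mul(3, -147)) = Add(21, -441) = -420)
Pow(Function('F')(-149, Pow(Add(31, -81), Rational(1, 2))), -1) = Pow(-420, -1) = Rational(-1, 420)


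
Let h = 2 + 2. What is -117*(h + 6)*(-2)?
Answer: 2340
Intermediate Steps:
h = 4
-117*(h + 6)*(-2) = -117*(4 + 6)*(-2) = -1170*(-2) = -117*(-20) = 2340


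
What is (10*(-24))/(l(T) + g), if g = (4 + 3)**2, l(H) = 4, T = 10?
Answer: -240/53 ≈ -4.5283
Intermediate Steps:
g = 49 (g = 7**2 = 49)
(10*(-24))/(l(T) + g) = (10*(-24))/(4 + 49) = -240/53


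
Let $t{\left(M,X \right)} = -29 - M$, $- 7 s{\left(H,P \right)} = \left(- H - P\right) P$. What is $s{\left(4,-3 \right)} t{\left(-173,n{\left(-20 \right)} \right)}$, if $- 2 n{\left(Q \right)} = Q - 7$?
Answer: $- \frac{432}{7} \approx -61.714$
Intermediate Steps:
$n{\left(Q \right)} = \frac{7}{2} - \frac{Q}{2}$ ($n{\left(Q \right)} = - \frac{Q - 7}{2} = - \frac{-7 + Q}{2} = \frac{7}{2} - \frac{Q}{2}$)
$s{\left(H,P \right)} = - \frac{P \left(- H - P\right)}{7}$ ($s{\left(H,P \right)} = - \frac{\left(- H - P\right) P}{7} = - \frac{P \left(- H - P\right)}{7}$)
$s{\left(4,-3 \right)} t{\left(-173,n{\left(-20 \right)} \right)} = \frac{1}{7} \left(-3\right) \left(4 - 3\right) \left(-29 - -173\right) = \frac{1}{7} \left(-3\right) 1 \left(-29 + 173\right) = \left(- \frac{3}{7}\right) 144 = - \frac{432}{7}$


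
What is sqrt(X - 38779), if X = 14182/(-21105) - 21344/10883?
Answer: I*sqrt(4639332252673813265)/10937415 ≈ 196.93*I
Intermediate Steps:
X = -86401118/32812245 (X = 14182*(-1/21105) - 21344*1/10883 = -2026/3015 - 21344/10883 = -86401118/32812245 ≈ -2.6332)
sqrt(X - 38779) = sqrt(-86401118/32812245 - 38779) = sqrt(-1272512449973/32812245) = I*sqrt(4639332252673813265)/10937415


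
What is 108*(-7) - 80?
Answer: -836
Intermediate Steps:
108*(-7) - 80 = -756 - 80 = -836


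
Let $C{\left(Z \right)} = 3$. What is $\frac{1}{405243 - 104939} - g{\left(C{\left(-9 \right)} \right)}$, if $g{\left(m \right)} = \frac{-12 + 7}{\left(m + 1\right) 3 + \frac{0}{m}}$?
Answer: $\frac{375383}{900912} \approx 0.41667$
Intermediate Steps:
$g{\left(m \right)} = - \frac{5}{3 + 3 m}$ ($g{\left(m \right)} = \frac{1}{\left(1 + m\right) 3 + 0} \left(-5\right) = \frac{1}{\left(3 + 3 m\right) + 0} \left(-5\right) = \frac{1}{3 + 3 m} \left(-5\right) = - \frac{5}{3 + 3 m}$)
$\frac{1}{405243 - 104939} - g{\left(C{\left(-9 \right)} \right)} = \frac{1}{405243 - 104939} - - \frac{5}{3 + 3 \cdot 3} = \frac{1}{300304} - - \frac{5}{3 + 9} = \frac{1}{300304} - - \frac{5}{12} = \frac{1}{300304} + \frac{5}{12} = \frac{375383}{900912}$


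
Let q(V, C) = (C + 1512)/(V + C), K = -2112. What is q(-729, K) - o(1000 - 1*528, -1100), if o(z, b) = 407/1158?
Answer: -153829/1096626 ≈ -0.14027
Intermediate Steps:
o(z, b) = 407/1158 (o(z, b) = 407*(1/1158) = 407/1158)
q(V, C) = (1512 + C)/(C + V)
q(-729, K) - o(1000 - 1*528, -1100) = (1512 - 2112)/(-2112 - 729) - 1*407/1158 = -600/(-2841) - 407/1158 = -1/2841*(-600) - 407/1158 = 200/947 - 407/1158 = -153829/1096626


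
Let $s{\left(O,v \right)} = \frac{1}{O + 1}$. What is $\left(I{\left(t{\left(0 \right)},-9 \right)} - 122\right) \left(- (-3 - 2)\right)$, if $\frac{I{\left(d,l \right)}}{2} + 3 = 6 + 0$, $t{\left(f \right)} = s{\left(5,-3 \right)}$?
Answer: $-580$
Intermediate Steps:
$s{\left(O,v \right)} = \frac{1}{1 + O}$
$t{\left(f \right)} = \frac{1}{6}$ ($t{\left(f \right)} = \frac{1}{1 + 5} = \frac{1}{6}$)
$I{\left(d,l \right)} = 6$ ($I{\left(d,l \right)} = -6 + 2 \left(6 + 0\right) = -6 + 2 \cdot 6 = -6 + 12 = 6$)
$\left(I{\left(t{\left(0 \right)},-9 \right)} - 122\right) \left(- (-3 - 2)\right) = \left(6 - 122\right) \left(- (-3 - 2)\right) = - 116 \left(\left(-1\right) \left(-5\right)\right) = \left(-116\right) 5 = -580$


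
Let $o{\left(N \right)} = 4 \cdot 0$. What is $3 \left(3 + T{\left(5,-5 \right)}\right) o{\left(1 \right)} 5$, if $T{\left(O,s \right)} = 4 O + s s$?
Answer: $0$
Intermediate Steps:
$T{\left(O,s \right)} = s^{2} + 4 O$ ($T{\left(O,s \right)} = 4 O + s^{2} = s^{2} + 4 O$)
$o{\left(N \right)} = 0$
$3 \left(3 + T{\left(5,-5 \right)}\right) o{\left(1 \right)} 5 = 3 \left(3 + \left(\left(-5\right)^{2} + 4 \cdot 5\right)\right) 0 \cdot 5 = 3 \left(3 + \left(25 + 20\right)\right) 0 \cdot 5 = 3 \left(3 + 45\right) 0 \cdot 5 = 3 \cdot 48 \cdot 0 \cdot 5 = 3 \cdot 0 \cdot 5 = 0 \cdot 5 = 0$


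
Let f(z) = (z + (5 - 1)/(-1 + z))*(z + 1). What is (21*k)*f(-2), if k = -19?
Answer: -1330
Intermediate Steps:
f(z) = (1 + z)*(z + 4/(-1 + z)) (f(z) = (z + 4/(-1 + z))*(1 + z) = (1 + z)*(z + 4/(-1 + z)))
(21*k)*f(-2) = (21*(-19))*((4 + (-2)³ + 3*(-2))/(-1 - 2)) = -399*(4 - 8 - 6)/(-3) = -(-133)*(-10) = -399*10/3 = -1330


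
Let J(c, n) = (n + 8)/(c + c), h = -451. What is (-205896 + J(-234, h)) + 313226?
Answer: 50230883/468 ≈ 1.0733e+5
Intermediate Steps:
J(c, n) = (8 + n)/(2*c) (J(c, n) = (8 + n)/((2*c)) = (8 + n)*(1/(2*c)) = (8 + n)/(2*c))
(-205896 + J(-234, h)) + 313226 = (-205896 + (1/2)*(8 - 451)/(-234)) + 313226 = (-205896 + (1/2)*(-1/234)*(-443)) + 313226 = (-205896 + 443/468) + 313226 = -96358885/468 + 313226 = 50230883/468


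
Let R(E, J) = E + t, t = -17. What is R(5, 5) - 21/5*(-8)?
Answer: 108/5 ≈ 21.600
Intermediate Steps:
R(E, J) = -17 + E (R(E, J) = E - 17 = -17 + E)
R(5, 5) - 21/5*(-8) = (-17 + 5) - 21/5*(-8) = -12 - 21*⅕*(-8) = -12 - 21/5*(-8) = -12 + 168/5 = 108/5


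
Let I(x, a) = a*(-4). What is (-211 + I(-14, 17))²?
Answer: 77841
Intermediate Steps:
I(x, a) = -4*a
(-211 + I(-14, 17))² = (-211 - 4*17)² = (-211 - 68)² = (-279)² = 77841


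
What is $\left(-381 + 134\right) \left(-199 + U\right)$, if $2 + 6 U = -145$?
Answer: $\frac{110409}{2} \approx 55205.0$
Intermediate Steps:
$U = - \frac{49}{2}$ ($U = - \frac{1}{3} + \frac{1}{6} \left(-145\right) = - \frac{1}{3} - \frac{145}{6} = - \frac{49}{2} \approx -24.5$)
$\left(-381 + 134\right) \left(-199 + U\right) = \left(-381 + 134\right) \left(-199 - \frac{49}{2}\right) = \left(-247\right) \left(- \frac{447}{2}\right) = \frac{110409}{2}$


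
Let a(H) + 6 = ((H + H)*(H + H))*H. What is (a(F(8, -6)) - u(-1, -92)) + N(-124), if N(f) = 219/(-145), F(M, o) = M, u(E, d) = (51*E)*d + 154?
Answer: -406799/145 ≈ -2805.5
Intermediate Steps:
u(E, d) = 154 + 51*E*d (u(E, d) = 51*E*d + 154 = 154 + 51*E*d)
a(H) = -6 + 4*H³ (a(H) = -6 + ((H + H)*(H + H))*H = -6 + ((2*H)*(2*H))*H = -6 + (4*H²)*H = -6 + 4*H³)
N(f) = -219/145 (N(f) = 219*(-1/145) = -219/145)
(a(F(8, -6)) - u(-1, -92)) + N(-124) = ((-6 + 4*8³) - (154 + 51*(-1)*(-92))) - 219/145 = ((-6 + 4*512) - (154 + 4692)) - 219/145 = ((-6 + 2048) - 1*4846) - 219/145 = (2042 - 4846) - 219/145 = -2804 - 219/145 = -406799/145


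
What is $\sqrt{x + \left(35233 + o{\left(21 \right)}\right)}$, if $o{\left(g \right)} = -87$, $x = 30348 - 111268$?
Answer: $3 i \sqrt{5086} \approx 213.95 i$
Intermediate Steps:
$x = -80920$
$\sqrt{x + \left(35233 + o{\left(21 \right)}\right)} = \sqrt{-80920 + \left(35233 - 87\right)} = \sqrt{-80920 + 35146} = \sqrt{-45774} = 3 i \sqrt{5086}$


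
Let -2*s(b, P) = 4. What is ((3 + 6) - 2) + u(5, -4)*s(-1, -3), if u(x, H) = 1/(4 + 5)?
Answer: 61/9 ≈ 6.7778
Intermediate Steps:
u(x, H) = ⅑ (u(x, H) = 1/9 = ⅑)
s(b, P) = -2 (s(b, P) = -½*4 = -2)
((3 + 6) - 2) + u(5, -4)*s(-1, -3) = ((3 + 6) - 2) + (⅑)*(-2) = (9 - 2) - 2/9 = 7 - 2/9 = 61/9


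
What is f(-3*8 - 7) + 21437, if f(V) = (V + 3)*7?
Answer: 21241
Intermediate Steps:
f(V) = 21 + 7*V (f(V) = (3 + V)*7 = 21 + 7*V)
f(-3*8 - 7) + 21437 = (21 + 7*(-3*8 - 7)) + 21437 = (21 + 7*(-24 - 7)) + 21437 = (21 + 7*(-31)) + 21437 = (21 - 217) + 21437 = -196 + 21437 = 21241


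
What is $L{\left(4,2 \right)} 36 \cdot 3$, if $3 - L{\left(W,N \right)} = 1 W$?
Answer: $-108$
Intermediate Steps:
$L{\left(W,N \right)} = 3 - W$ ($L{\left(W,N \right)} = 3 - 1 W = 3 - W$)
$L{\left(4,2 \right)} 36 \cdot 3 = \left(3 - 4\right) 36 \cdot 3 = \left(-1\right) 36 \cdot 3 = \left(-36\right) 3 = -108$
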